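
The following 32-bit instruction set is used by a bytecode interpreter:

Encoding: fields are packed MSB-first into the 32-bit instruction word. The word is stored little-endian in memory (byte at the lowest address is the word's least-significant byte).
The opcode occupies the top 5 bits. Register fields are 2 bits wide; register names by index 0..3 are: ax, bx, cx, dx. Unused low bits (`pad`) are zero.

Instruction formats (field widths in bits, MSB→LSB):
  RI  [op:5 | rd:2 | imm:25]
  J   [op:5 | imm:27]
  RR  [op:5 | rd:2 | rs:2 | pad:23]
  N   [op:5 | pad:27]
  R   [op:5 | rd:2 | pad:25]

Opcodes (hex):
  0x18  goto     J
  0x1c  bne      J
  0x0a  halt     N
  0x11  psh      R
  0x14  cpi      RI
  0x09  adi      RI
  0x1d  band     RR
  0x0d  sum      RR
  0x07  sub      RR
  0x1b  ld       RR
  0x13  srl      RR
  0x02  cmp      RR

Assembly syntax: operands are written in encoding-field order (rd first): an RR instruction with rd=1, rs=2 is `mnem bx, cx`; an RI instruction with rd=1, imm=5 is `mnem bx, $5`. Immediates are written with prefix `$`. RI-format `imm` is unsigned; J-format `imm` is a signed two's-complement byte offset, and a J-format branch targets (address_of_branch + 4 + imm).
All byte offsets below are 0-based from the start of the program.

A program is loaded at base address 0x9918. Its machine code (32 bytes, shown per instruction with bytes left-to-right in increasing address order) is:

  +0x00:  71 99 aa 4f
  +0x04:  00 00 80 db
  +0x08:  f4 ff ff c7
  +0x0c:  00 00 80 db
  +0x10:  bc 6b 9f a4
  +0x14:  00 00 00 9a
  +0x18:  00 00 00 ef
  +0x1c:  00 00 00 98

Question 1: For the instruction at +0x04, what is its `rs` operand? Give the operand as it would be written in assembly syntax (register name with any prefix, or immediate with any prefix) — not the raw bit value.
@+04  little-endian(00 00 80 db) = 0xdb800000
  opcode bits[31:27]=0x1b: ld/RR
  rd@[26:25]=0x1 ⇒ bx
  rs@[24:23]=0x3 ⇒ dx

dx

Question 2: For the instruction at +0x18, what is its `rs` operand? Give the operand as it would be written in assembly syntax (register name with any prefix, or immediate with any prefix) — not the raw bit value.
off 0x18: read 00 00 00 ef as little → 0xef000000
  opcode bits[31:27]=0x1d: band/RR
  rd: (w>>25)&0x3=0x3 → dx
  rs: (w>>23)&0x3=0x2 → cx

cx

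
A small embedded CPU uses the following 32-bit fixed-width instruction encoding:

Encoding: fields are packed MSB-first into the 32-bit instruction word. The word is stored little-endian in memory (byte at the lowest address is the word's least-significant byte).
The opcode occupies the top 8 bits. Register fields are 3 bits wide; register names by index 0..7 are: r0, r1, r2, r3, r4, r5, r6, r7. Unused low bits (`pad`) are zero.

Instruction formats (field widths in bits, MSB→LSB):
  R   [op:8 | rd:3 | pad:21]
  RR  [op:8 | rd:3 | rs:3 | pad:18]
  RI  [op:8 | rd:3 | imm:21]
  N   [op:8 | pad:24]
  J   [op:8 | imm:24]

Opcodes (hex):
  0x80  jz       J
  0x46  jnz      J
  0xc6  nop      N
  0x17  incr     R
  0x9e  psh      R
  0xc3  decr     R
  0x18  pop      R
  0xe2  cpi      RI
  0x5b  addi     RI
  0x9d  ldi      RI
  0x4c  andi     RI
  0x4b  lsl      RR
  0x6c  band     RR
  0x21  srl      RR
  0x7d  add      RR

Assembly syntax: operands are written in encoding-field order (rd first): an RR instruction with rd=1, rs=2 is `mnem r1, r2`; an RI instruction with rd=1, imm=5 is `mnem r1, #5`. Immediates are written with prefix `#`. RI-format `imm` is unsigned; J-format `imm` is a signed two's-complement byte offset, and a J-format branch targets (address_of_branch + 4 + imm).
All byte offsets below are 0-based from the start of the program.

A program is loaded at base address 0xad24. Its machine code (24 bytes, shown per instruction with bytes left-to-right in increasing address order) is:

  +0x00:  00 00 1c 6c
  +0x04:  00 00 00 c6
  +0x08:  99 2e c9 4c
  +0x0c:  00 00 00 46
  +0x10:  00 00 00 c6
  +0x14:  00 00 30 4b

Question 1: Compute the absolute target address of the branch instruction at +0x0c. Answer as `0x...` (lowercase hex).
0xad34

off 0x0c: read 00 00 00 46 as little → 0x46000000
  top 8b → 0x46 → jnz [J]
  imm@[23:0]=0x0 ⇒ #0
  target = base 0xad24 + off 0x0c + 4 + imm 0 = 0xad34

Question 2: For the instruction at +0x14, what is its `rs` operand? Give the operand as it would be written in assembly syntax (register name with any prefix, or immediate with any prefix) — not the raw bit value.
[14] 00 00 30 4b → 0x4b300000
  opcode bits[31:24]=0x4b: lsl/RR
  rd@[23:21]=0x1 ⇒ r1
  rs@[20:18]=0x4 ⇒ r4

r4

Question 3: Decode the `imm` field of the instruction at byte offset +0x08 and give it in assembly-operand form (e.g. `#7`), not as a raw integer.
[08] 99 2e c9 4c → 0x4cc92e99
  opcode bits[31:24]=0x4c: andi/RI
  rd: (w>>21)&0x7=0x6 → r6
  imm: (w>>0)&0x1fffff=0x92e99 → #601753

#601753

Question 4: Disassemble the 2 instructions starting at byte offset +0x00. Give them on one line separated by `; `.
band r0, r7; nop

+0x00: 00 00 1c 6c ⇒ word 0x6c1c0000 (little)
  opcode bits[31:24]=0x6c: band/RR
  rd: (w>>21)&0x7=0x0 → r0
  rs: (w>>18)&0x7=0x7 → r7
+0x04: 00 00 00 c6 ⇒ word 0xc6000000 (little)
  opcode bits[31:24]=0xc6: nop/N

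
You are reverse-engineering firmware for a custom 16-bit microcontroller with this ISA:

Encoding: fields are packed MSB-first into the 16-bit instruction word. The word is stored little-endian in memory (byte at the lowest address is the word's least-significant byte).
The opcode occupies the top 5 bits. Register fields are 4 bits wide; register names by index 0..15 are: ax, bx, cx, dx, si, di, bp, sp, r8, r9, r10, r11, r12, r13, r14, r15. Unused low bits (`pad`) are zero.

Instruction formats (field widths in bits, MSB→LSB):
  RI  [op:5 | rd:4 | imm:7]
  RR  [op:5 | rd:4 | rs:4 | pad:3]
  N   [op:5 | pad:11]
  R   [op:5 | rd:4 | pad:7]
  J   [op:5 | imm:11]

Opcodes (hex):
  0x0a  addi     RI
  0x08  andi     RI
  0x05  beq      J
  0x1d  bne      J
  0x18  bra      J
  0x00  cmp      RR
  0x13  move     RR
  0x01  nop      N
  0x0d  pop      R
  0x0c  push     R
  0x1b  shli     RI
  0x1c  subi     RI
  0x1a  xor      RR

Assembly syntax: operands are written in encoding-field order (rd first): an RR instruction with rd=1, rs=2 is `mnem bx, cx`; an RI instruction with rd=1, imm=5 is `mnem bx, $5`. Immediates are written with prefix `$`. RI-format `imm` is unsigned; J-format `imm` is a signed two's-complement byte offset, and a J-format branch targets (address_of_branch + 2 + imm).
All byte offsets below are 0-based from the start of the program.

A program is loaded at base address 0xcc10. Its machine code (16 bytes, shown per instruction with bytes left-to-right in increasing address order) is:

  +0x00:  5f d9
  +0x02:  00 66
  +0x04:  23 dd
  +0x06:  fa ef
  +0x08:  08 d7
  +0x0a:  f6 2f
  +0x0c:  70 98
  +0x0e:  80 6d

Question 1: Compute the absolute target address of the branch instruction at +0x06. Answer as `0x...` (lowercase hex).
@+06  little-endian(fa ef) = 0xeffa
  op=0xeffa>>11=0x1d ⇒ bne (J)
  imm: (w>>0)&0x7ff=0x7fa (s11→-6) → $-6
  target = base 0xcc10 + off 0x06 + 2 + imm -6 = 0xcc12

0xcc12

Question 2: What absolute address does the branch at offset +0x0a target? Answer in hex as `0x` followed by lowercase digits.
0xcc12

@+0a  little-endian(f6 2f) = 0x2ff6
  top 5b → 0x5 → beq [J]
  imm@[10:0]=0x7f6 (s11→-10) ⇒ $-10
  target = base 0xcc10 + off 0x0a + 2 + imm -10 = 0xcc12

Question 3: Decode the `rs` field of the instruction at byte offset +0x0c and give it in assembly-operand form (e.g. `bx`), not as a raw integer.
r14

@+0c  little-endian(70 98) = 0x9870
  opcode bits[15:11]=0x13: move/RR
  [10:7] rd=0 = ax
  [6:3] rs=14 = r14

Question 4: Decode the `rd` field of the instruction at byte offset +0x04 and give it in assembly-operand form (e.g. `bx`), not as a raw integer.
r10

@+04  little-endian(23 dd) = 0xdd23
  opcode bits[15:11]=0x1b: shli/RI
  rd: (w>>7)&0xf=0xa → r10
  imm: (w>>0)&0x7f=0x23 → $35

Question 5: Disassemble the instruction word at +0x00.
off 0x00: read 5f d9 as little → 0xd95f
  top 5b → 0x1b → shli [RI]
  rd: (w>>7)&0xf=0x2 → cx
  imm: (w>>0)&0x7f=0x5f → $95

shli cx, $95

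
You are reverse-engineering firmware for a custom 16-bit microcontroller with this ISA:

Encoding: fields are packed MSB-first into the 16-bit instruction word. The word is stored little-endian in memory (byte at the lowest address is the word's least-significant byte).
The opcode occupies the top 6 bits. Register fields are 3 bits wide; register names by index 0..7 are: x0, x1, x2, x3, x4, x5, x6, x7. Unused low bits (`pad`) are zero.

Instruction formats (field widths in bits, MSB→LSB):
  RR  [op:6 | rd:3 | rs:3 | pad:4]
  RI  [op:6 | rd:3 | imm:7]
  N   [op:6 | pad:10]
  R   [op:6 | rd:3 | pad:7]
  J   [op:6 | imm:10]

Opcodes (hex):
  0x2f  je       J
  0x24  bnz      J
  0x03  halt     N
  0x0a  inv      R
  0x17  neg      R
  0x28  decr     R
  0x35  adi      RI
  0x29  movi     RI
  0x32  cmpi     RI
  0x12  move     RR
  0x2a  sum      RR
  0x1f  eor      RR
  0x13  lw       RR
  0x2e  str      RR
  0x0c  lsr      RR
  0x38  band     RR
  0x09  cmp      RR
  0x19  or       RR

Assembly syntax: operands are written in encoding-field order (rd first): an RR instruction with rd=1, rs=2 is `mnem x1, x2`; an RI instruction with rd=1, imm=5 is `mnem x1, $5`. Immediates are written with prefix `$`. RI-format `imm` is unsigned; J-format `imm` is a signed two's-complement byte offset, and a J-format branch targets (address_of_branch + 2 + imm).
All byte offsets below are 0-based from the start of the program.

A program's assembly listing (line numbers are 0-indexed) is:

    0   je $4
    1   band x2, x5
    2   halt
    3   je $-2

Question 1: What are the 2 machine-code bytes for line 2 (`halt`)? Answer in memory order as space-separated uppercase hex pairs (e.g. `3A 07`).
00 0C

line 2 (halt): pack op=0x3:6|pad=0:10 = 0x0c00; little→ 00 0c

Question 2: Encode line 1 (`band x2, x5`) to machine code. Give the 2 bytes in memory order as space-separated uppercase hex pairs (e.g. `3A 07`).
L1: band op=0x38:6|rd=2:3|rs=5:3|pad=0:4 ⇒ 0xe150 ⇒ little 50 e1

50 E1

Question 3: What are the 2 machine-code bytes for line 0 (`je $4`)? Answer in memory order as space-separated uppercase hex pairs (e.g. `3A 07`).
04 BC

L0: je op=0x2f:6|imm=4:10 ⇒ 0xbc04 ⇒ little 04 bc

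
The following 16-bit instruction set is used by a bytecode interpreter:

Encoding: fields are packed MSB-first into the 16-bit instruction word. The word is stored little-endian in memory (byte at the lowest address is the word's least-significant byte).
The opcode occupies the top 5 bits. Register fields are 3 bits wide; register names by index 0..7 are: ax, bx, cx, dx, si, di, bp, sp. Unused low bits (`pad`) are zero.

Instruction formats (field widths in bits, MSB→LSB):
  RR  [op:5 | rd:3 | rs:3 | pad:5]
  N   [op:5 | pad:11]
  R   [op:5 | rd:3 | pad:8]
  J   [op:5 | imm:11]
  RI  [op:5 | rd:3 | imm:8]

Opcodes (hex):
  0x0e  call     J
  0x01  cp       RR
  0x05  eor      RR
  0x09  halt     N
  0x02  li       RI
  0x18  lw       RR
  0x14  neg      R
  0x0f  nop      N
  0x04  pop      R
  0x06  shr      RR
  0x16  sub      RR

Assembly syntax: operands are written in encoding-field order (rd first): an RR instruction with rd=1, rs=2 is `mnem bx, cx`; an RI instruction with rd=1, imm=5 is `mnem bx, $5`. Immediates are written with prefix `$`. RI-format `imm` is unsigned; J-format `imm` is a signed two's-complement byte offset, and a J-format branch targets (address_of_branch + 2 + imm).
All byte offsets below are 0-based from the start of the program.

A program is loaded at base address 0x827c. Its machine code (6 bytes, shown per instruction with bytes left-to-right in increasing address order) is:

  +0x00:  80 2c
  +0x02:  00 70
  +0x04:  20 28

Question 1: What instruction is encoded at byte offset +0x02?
[02] 00 70 → 0x7000
  op=0x7000>>11=0xe ⇒ call (J)
  imm@[10:0]=0x0 ⇒ $0

call $0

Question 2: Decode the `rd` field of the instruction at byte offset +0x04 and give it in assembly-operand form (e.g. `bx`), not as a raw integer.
ax

+0x04: 20 28 ⇒ word 0x2820 (little)
  opcode bits[15:11]=0x5: eor/RR
  [10:8] rd=0 = ax
  [7:5] rs=1 = bx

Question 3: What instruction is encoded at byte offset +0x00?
@+00  little-endian(80 2c) = 0x2c80
  opcode bits[15:11]=0x5: eor/RR
  [10:8] rd=4 = si
  [7:5] rs=4 = si

eor si, si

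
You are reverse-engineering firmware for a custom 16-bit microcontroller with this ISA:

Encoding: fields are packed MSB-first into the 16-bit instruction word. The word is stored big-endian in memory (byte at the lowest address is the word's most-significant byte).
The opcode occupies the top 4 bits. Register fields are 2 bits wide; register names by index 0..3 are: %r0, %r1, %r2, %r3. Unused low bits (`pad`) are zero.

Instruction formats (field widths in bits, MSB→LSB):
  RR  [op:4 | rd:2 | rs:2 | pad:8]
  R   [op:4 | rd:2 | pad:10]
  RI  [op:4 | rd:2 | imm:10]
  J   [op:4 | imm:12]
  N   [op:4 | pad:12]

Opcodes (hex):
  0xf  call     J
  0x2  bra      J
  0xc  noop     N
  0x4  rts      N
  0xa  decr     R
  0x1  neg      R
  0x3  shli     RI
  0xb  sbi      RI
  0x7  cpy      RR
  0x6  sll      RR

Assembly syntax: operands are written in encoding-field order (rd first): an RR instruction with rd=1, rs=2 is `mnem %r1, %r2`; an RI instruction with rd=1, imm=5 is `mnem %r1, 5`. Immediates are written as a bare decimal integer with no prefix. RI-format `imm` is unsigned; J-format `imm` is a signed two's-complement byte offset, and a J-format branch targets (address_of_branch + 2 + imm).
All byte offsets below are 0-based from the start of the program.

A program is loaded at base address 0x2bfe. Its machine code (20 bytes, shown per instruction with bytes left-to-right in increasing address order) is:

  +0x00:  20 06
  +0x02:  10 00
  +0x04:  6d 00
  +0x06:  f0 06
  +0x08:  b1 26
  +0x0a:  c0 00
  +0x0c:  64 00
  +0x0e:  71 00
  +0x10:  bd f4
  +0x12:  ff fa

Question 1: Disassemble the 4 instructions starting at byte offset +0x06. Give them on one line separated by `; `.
+0x06: f0 06 ⇒ word 0xf006 (big)
  opcode bits[15:12]=0xf: call/J
  [11:0] imm=6 = 6
+0x08: b1 26 ⇒ word 0xb126 (big)
  opcode bits[15:12]=0xb: sbi/RI
  [11:10] rd=0 = %r0
  [9:0] imm=294 = 294
+0x0a: c0 00 ⇒ word 0xc000 (big)
  opcode bits[15:12]=0xc: noop/N
+0x0c: 64 00 ⇒ word 0x6400 (big)
  opcode bits[15:12]=0x6: sll/RR
  [11:10] rd=1 = %r1
  [9:8] rs=0 = %r0

call 6; sbi %r0, 294; noop; sll %r1, %r0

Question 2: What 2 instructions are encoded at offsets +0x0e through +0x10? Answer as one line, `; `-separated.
+0x0e: 71 00 ⇒ word 0x7100 (big)
  op=0x7100>>12=0x7 ⇒ cpy (RR)
  rd@[11:10]=0x0 ⇒ %r0
  rs@[9:8]=0x1 ⇒ %r1
+0x10: bd f4 ⇒ word 0xbdf4 (big)
  op=0xbdf4>>12=0xb ⇒ sbi (RI)
  rd@[11:10]=0x3 ⇒ %r3
  imm@[9:0]=0x1f4 ⇒ 500

cpy %r0, %r1; sbi %r3, 500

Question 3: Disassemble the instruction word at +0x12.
call -6

off 0x12: read ff fa as big → 0xfffa
  top 4b → 0xf → call [J]
  imm: (w>>0)&0xfff=0xffa (s12→-6) → -6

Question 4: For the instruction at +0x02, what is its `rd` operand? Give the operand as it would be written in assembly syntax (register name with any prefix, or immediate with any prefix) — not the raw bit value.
off 0x02: read 10 00 as big → 0x1000
  top 4b → 0x1 → neg [R]
  rd@[11:10]=0x0 ⇒ %r0

%r0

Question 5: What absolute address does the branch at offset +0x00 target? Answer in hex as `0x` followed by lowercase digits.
[00] 20 06 → 0x2006
  op=0x2006>>12=0x2 ⇒ bra (J)
  imm@[11:0]=0x6 ⇒ 6
  target = base 0x2bfe + off 0x00 + 2 + imm 6 = 0x2c06

0x2c06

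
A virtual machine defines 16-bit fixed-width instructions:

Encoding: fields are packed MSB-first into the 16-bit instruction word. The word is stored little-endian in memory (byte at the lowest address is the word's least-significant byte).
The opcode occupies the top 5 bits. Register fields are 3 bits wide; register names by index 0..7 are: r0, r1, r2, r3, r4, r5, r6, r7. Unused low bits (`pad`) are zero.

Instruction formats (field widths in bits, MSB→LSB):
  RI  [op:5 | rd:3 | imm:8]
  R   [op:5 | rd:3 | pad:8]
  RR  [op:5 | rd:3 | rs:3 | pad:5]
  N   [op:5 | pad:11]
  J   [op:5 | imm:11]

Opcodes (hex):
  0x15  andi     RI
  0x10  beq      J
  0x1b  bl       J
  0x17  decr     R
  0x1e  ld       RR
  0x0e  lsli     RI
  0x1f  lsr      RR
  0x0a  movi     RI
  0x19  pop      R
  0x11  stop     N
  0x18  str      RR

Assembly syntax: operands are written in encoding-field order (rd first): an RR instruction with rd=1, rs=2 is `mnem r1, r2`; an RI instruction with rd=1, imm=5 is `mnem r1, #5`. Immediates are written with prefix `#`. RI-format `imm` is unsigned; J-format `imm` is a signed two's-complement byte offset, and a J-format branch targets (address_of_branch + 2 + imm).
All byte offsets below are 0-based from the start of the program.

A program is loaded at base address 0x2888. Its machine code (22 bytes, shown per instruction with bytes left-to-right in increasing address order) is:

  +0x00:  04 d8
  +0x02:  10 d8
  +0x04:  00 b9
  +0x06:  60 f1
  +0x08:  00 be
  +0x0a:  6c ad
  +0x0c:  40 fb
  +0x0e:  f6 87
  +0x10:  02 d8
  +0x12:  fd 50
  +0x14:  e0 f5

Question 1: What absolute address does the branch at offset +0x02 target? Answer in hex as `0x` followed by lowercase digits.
0x289c

+0x02: 10 d8 ⇒ word 0xd810 (little)
  top 5b → 0x1b → bl [J]
  imm: (w>>0)&0x7ff=0x10 → #16
  target = base 0x2888 + off 0x02 + 2 + imm 16 = 0x289c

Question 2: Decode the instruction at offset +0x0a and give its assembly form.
[0a] 6c ad → 0xad6c
  top 5b → 0x15 → andi [RI]
  [10:8] rd=5 = r5
  [7:0] imm=108 = #108

andi r5, #108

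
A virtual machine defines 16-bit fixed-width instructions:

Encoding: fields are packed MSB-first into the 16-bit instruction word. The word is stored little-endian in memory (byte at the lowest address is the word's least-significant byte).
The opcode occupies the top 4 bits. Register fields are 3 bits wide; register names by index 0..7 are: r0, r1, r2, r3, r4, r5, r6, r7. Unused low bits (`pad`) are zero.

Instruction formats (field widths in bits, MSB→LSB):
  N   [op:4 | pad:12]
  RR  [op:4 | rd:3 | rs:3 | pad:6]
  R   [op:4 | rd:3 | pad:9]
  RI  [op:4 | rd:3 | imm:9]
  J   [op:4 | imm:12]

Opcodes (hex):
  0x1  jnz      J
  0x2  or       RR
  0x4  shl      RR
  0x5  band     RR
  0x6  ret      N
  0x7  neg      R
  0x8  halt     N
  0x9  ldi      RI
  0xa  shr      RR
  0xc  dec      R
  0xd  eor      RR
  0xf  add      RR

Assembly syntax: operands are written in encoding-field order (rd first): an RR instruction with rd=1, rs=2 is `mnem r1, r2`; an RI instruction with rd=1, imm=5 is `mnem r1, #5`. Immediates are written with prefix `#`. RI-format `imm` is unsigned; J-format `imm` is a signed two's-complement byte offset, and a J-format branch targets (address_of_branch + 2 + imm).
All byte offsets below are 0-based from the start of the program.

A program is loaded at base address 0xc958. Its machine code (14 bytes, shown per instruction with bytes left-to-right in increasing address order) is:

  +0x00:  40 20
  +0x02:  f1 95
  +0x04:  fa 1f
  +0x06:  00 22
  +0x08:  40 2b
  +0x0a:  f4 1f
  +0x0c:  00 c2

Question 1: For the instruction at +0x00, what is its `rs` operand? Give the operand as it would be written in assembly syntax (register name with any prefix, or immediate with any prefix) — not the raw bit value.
r1

[00] 40 20 → 0x2040
  top 4b → 0x2 → or [RR]
  rd: (w>>9)&0x7=0x0 → r0
  rs: (w>>6)&0x7=0x1 → r1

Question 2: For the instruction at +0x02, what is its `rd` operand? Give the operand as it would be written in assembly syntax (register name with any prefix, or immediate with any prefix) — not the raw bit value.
r2

+0x02: f1 95 ⇒ word 0x95f1 (little)
  top 4b → 0x9 → ldi [RI]
  rd: (w>>9)&0x7=0x2 → r2
  imm: (w>>0)&0x1ff=0x1f1 → #497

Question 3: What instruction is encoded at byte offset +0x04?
off 0x04: read fa 1f as little → 0x1ffa
  op=0x1ffa>>12=0x1 ⇒ jnz (J)
  [11:0] imm=4090 (s12→-6) = #-6

jnz #-6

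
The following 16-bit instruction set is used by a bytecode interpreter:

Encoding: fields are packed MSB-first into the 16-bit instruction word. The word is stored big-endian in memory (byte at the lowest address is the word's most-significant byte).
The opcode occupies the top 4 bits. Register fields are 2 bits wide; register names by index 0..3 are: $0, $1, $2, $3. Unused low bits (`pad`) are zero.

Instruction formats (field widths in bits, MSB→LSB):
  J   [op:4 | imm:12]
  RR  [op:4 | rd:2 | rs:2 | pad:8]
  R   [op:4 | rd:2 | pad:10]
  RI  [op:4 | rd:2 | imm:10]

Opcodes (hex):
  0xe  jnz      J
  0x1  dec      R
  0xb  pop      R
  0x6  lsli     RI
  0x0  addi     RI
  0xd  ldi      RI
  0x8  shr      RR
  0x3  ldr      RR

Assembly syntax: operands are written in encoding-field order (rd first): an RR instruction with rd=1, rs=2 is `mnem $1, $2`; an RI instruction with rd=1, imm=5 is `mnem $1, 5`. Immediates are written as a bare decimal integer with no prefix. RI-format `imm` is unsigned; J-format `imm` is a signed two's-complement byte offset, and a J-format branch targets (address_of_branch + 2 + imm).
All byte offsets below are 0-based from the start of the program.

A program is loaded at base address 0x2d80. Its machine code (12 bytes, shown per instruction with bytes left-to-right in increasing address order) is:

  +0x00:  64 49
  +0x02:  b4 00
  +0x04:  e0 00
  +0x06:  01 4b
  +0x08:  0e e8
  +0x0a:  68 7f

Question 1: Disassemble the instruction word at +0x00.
lsli $1, 73

[00] 64 49 → 0x6449
  top 4b → 0x6 → lsli [RI]
  rd@[11:10]=0x1 ⇒ $1
  imm@[9:0]=0x49 ⇒ 73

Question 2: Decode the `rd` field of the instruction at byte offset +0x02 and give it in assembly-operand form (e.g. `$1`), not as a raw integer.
$1

off 0x02: read b4 00 as big → 0xb400
  top 4b → 0xb → pop [R]
  [11:10] rd=1 = $1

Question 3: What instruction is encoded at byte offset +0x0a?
lsli $2, 127

@+0a  big-endian(68 7f) = 0x687f
  op=0x687f>>12=0x6 ⇒ lsli (RI)
  [11:10] rd=2 = $2
  [9:0] imm=127 = 127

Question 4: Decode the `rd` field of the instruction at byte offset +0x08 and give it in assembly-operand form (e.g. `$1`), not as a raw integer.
$3

[08] 0e e8 → 0x0ee8
  op=0x0ee8>>12=0x0 ⇒ addi (RI)
  rd: (w>>10)&0x3=0x3 → $3
  imm: (w>>0)&0x3ff=0x2e8 → 744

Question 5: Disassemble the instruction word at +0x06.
addi $0, 331

@+06  big-endian(01 4b) = 0x014b
  op=0x014b>>12=0x0 ⇒ addi (RI)
  rd: (w>>10)&0x3=0x0 → $0
  imm: (w>>0)&0x3ff=0x14b → 331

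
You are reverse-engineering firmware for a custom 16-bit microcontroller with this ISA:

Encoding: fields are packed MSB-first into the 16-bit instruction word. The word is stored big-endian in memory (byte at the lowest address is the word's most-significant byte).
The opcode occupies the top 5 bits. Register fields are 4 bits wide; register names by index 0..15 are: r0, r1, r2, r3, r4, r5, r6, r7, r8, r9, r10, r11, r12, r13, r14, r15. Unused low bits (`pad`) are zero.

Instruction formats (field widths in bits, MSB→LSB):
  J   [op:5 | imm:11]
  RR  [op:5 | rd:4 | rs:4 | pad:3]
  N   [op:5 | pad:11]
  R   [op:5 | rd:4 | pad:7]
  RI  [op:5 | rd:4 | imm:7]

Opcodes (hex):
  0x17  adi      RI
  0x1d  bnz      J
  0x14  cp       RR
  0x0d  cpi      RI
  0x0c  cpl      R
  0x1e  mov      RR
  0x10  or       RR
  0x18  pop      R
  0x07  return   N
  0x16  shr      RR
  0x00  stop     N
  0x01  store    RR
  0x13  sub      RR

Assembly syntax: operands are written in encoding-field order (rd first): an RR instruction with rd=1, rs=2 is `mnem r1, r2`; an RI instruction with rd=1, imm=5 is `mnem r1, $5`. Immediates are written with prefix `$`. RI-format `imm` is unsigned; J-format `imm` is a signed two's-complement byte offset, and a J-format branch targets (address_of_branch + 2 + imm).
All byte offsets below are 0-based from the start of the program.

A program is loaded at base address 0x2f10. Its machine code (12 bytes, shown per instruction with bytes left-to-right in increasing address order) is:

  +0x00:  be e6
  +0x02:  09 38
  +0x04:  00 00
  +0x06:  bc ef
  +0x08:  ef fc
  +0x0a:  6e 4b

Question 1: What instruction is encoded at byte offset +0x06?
+0x06: bc ef ⇒ word 0xbcef (big)
  op=0xbcef>>11=0x17 ⇒ adi (RI)
  rd: (w>>7)&0xf=0x9 → r9
  imm: (w>>0)&0x7f=0x6f → $111

adi r9, $111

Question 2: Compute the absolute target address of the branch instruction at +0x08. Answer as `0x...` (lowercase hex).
off 0x08: read ef fc as big → 0xeffc
  top 5b → 0x1d → bnz [J]
  imm: (w>>0)&0x7ff=0x7fc (s11→-4) → $-4
  target = base 0x2f10 + off 0x08 + 2 + imm -4 = 0x2f16

0x2f16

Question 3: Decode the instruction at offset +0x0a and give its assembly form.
@+0a  big-endian(6e 4b) = 0x6e4b
  top 5b → 0xd → cpi [RI]
  [10:7] rd=12 = r12
  [6:0] imm=75 = $75

cpi r12, $75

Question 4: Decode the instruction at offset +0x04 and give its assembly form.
stop

off 0x04: read 00 00 as big → 0x0000
  top 5b → 0x0 → stop [N]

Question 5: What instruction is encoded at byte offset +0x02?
store r2, r7

off 0x02: read 09 38 as big → 0x0938
  op=0x0938>>11=0x1 ⇒ store (RR)
  rd@[10:7]=0x2 ⇒ r2
  rs@[6:3]=0x7 ⇒ r7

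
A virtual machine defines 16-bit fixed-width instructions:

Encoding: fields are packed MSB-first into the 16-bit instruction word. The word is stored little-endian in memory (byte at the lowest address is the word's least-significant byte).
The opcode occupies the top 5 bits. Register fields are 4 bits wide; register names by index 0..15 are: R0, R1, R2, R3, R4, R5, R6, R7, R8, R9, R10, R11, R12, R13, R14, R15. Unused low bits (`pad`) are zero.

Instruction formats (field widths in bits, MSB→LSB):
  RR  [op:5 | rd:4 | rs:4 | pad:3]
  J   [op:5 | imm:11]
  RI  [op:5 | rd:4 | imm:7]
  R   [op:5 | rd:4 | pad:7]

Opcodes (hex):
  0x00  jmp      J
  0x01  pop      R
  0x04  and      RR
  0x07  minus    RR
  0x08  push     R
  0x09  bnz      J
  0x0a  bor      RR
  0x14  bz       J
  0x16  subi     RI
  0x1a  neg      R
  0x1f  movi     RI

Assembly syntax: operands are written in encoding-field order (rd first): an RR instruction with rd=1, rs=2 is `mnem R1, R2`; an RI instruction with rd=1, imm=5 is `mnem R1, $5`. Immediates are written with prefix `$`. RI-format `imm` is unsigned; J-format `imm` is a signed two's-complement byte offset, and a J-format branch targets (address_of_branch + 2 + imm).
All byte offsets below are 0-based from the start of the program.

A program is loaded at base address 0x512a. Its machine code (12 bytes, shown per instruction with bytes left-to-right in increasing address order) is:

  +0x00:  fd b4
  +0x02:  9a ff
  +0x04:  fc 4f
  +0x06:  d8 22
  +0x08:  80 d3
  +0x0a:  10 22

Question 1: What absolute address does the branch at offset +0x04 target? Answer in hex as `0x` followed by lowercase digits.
[04] fc 4f → 0x4ffc
  op=0x4ffc>>11=0x9 ⇒ bnz (J)
  [10:0] imm=2044 (s11→-4) = $-4
  target = base 0x512a + off 0x04 + 2 + imm -4 = 0x512c

0x512c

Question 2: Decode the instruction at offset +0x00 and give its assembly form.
@+00  little-endian(fd b4) = 0xb4fd
  top 5b → 0x16 → subi [RI]
  [10:7] rd=9 = R9
  [6:0] imm=125 = $125

subi R9, $125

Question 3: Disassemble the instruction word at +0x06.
+0x06: d8 22 ⇒ word 0x22d8 (little)
  op=0x22d8>>11=0x4 ⇒ and (RR)
  [10:7] rd=5 = R5
  [6:3] rs=11 = R11

and R5, R11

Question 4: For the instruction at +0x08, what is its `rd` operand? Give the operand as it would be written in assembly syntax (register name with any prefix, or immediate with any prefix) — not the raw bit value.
@+08  little-endian(80 d3) = 0xd380
  op=0xd380>>11=0x1a ⇒ neg (R)
  rd: (w>>7)&0xf=0x7 → R7

R7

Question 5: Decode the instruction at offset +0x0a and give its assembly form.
and R4, R2

+0x0a: 10 22 ⇒ word 0x2210 (little)
  top 5b → 0x4 → and [RR]
  rd@[10:7]=0x4 ⇒ R4
  rs@[6:3]=0x2 ⇒ R2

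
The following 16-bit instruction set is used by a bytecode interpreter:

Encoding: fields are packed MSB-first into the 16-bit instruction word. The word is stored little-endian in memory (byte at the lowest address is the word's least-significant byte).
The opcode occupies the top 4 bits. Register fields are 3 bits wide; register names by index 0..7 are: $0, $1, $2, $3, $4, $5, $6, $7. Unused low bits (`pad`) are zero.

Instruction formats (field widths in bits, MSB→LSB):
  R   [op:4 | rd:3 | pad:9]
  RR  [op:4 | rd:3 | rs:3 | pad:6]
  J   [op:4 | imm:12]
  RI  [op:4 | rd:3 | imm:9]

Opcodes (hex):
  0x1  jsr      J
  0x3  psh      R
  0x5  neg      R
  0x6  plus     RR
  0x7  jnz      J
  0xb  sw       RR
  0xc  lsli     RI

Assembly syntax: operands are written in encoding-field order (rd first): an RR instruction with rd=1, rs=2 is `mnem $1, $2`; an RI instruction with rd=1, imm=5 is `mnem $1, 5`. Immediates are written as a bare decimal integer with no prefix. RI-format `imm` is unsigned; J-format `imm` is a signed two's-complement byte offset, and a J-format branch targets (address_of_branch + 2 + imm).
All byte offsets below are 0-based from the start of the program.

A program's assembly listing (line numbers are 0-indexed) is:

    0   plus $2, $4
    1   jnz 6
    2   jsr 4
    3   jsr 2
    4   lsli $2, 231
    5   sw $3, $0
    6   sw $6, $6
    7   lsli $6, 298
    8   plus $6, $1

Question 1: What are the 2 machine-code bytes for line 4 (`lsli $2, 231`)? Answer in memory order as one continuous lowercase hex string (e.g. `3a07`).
line 4 (lsli): pack op=0xc:4|rd=2:3|imm=231:9 = 0xc4e7; little→ e7 c4

e7c4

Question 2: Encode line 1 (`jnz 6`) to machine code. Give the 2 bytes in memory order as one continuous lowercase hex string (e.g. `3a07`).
1. jnz fields op=0x7:4|imm=6:12 → word 7006h → 06 70

0670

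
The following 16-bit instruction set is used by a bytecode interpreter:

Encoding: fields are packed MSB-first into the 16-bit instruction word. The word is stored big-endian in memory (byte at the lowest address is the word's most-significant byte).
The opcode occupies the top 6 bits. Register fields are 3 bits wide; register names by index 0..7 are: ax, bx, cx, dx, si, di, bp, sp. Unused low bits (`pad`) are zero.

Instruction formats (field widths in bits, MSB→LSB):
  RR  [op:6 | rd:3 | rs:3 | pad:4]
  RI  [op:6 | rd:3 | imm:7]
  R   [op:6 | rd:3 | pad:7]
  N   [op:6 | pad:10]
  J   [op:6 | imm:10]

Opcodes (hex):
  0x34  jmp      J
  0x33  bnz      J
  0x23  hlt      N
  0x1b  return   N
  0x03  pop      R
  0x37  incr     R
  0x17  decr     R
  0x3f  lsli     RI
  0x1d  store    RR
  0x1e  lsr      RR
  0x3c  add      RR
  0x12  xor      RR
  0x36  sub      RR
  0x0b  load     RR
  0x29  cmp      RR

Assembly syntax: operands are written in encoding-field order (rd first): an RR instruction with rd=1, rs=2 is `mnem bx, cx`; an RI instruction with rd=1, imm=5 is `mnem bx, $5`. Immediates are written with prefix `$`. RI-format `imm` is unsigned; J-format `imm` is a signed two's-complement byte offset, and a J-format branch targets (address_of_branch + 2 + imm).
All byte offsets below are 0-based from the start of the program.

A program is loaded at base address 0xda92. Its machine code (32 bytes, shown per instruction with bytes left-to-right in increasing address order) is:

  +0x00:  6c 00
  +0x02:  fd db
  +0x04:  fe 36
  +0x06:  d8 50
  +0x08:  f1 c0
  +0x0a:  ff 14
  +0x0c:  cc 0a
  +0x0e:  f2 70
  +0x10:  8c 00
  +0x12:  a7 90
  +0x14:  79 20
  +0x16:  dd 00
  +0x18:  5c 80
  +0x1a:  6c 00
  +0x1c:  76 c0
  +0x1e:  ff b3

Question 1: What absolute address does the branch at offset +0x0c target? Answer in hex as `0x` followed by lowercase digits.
@+0c  big-endian(cc 0a) = 0xcc0a
  top 6b → 0x33 → bnz [J]
  imm: (w>>0)&0x3ff=0xa → $10
  target = base 0xda92 + off 0x0c + 2 + imm 10 = 0xdaaa

0xdaaa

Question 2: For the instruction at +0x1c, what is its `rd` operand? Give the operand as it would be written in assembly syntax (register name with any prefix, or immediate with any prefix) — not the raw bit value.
di

off 0x1c: read 76 c0 as big → 0x76c0
  top 6b → 0x1d → store [RR]
  rd: (w>>7)&0x7=0x5 → di
  rs: (w>>4)&0x7=0x4 → si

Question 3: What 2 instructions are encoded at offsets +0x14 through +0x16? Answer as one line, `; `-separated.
+0x14: 79 20 ⇒ word 0x7920 (big)
  opcode bits[15:10]=0x1e: lsr/RR
  rd@[9:7]=0x2 ⇒ cx
  rs@[6:4]=0x2 ⇒ cx
+0x16: dd 00 ⇒ word 0xdd00 (big)
  opcode bits[15:10]=0x37: incr/R
  rd@[9:7]=0x2 ⇒ cx

lsr cx, cx; incr cx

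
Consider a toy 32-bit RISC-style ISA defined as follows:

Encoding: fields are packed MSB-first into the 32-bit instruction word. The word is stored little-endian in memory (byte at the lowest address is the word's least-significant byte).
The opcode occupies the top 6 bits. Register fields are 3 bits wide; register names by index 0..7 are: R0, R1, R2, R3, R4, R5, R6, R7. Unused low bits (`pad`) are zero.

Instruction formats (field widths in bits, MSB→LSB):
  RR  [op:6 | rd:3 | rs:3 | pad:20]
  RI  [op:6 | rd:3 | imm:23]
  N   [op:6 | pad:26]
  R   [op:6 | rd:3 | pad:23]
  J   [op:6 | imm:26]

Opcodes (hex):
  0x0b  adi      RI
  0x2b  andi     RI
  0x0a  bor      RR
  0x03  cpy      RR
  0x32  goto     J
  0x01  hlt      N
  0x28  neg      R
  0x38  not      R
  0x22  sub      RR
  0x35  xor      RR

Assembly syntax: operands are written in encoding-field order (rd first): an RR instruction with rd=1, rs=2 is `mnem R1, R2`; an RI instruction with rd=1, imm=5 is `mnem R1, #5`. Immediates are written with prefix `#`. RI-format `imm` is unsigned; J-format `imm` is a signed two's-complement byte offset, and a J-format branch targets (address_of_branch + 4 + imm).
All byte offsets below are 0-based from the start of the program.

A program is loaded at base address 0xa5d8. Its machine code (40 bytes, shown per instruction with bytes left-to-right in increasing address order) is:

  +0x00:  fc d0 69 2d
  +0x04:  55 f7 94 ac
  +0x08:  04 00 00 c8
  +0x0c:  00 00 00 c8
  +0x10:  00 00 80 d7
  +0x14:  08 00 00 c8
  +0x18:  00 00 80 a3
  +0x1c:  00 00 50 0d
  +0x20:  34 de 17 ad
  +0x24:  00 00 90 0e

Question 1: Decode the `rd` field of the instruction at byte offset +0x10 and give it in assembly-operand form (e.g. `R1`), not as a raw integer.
R7

[10] 00 00 80 d7 → 0xd7800000
  op=0xd7800000>>26=0x35 ⇒ xor (RR)
  [25:23] rd=7 = R7
  [22:20] rs=0 = R0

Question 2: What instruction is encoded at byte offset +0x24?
off 0x24: read 00 00 90 0e as little → 0x0e900000
  top 6b → 0x3 → cpy [RR]
  rd: (w>>23)&0x7=0x5 → R5
  rs: (w>>20)&0x7=0x1 → R1

cpy R5, R1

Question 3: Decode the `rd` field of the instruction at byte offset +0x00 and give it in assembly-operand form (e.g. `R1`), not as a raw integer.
R2

@+00  little-endian(fc d0 69 2d) = 0x2d69d0fc
  opcode bits[31:26]=0xb: adi/RI
  rd@[25:23]=0x2 ⇒ R2
  imm@[22:0]=0x69d0fc ⇒ #6934780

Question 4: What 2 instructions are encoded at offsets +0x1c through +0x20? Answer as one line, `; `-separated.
cpy R2, R5; andi R2, #1564212

+0x1c: 00 00 50 0d ⇒ word 0x0d500000 (little)
  top 6b → 0x3 → cpy [RR]
  rd@[25:23]=0x2 ⇒ R2
  rs@[22:20]=0x5 ⇒ R5
+0x20: 34 de 17 ad ⇒ word 0xad17de34 (little)
  top 6b → 0x2b → andi [RI]
  rd@[25:23]=0x2 ⇒ R2
  imm@[22:0]=0x17de34 ⇒ #1564212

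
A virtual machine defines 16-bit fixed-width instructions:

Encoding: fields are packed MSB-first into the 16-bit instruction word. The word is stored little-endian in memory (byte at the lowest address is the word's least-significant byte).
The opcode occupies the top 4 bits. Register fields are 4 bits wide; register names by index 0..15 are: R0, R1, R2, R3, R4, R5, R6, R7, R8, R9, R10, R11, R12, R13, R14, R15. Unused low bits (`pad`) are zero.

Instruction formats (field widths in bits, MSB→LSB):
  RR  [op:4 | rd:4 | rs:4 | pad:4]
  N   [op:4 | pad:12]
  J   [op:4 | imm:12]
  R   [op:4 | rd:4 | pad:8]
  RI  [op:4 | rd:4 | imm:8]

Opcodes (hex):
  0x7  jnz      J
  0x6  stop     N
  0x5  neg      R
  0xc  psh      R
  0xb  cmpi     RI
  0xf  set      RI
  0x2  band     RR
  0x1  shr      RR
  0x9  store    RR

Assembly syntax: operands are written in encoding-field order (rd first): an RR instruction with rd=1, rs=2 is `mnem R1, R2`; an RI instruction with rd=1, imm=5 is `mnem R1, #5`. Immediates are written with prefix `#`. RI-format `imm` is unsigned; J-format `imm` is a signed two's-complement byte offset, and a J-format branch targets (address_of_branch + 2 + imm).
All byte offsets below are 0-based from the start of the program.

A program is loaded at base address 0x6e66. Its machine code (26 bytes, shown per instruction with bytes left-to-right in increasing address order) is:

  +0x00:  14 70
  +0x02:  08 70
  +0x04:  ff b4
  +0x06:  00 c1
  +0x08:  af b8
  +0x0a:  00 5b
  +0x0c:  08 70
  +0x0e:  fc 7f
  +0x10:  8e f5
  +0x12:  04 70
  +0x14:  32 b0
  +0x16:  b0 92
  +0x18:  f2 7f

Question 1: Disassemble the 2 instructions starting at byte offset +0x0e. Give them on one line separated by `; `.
jnz #-4; set R5, #142

@+0e  little-endian(fc 7f) = 0x7ffc
  op=0x7ffc>>12=0x7 ⇒ jnz (J)
  imm@[11:0]=0xffc (s12→-4) ⇒ #-4
@+10  little-endian(8e f5) = 0xf58e
  op=0xf58e>>12=0xf ⇒ set (RI)
  rd@[11:8]=0x5 ⇒ R5
  imm@[7:0]=0x8e ⇒ #142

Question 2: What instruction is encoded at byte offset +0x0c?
@+0c  little-endian(08 70) = 0x7008
  top 4b → 0x7 → jnz [J]
  imm@[11:0]=0x8 ⇒ #8

jnz #8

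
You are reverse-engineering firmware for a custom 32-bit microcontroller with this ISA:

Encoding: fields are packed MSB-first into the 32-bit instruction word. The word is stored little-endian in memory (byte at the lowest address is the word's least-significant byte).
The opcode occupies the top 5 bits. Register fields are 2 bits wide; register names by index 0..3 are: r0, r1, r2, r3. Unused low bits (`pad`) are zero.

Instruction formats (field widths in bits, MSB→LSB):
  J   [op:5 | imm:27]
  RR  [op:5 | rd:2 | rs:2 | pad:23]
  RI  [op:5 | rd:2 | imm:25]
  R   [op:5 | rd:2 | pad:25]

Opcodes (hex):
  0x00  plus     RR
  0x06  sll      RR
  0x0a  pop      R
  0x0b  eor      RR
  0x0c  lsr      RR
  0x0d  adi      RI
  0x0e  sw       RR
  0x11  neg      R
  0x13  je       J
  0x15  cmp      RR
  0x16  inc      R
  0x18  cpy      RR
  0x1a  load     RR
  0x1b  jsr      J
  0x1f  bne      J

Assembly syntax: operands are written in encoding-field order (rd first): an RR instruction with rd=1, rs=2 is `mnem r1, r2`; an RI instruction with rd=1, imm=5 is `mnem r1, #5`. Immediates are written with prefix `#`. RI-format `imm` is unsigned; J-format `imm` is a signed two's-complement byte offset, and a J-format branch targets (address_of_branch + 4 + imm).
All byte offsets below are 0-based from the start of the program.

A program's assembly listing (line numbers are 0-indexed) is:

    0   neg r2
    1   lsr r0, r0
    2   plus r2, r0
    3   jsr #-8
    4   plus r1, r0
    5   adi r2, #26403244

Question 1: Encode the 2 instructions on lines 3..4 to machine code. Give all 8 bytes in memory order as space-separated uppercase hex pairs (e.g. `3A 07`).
line 3 (jsr): pack op=0x1b:5|imm=-8:27 = 0xdffffff8; little→ f8 ff ff df
line 4 (plus): pack op=0x0:5|rd=1:2|rs=0:2|pad=0:23 = 0x02000000; little→ 00 00 00 02

F8 FF FF DF 00 00 00 02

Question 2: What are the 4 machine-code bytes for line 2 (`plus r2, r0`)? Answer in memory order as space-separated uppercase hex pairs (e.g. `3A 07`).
00 00 00 04

L2: plus op=0x0:5|rd=2:2|rs=0:2|pad=0:23 ⇒ 0x04000000 ⇒ little 00 00 00 04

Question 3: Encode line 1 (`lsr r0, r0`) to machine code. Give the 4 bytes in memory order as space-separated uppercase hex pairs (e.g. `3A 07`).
1. lsr fields op=0xc:5|rd=0:2|rs=0:2|pad=0:23 → word 60000000h → 00 00 00 60

00 00 00 60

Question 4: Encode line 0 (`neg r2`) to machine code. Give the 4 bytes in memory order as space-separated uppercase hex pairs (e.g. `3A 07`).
L0: neg op=0x11:5|rd=2:2|pad=0:25 ⇒ 0x8c000000 ⇒ little 00 00 00 8c

00 00 00 8C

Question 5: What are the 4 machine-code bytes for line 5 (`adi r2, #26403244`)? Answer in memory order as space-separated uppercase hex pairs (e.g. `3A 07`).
5. adi fields op=0xd:5|rd=2:2|imm=26403244:25 → word 6d92e1ach → ac e1 92 6d

AC E1 92 6D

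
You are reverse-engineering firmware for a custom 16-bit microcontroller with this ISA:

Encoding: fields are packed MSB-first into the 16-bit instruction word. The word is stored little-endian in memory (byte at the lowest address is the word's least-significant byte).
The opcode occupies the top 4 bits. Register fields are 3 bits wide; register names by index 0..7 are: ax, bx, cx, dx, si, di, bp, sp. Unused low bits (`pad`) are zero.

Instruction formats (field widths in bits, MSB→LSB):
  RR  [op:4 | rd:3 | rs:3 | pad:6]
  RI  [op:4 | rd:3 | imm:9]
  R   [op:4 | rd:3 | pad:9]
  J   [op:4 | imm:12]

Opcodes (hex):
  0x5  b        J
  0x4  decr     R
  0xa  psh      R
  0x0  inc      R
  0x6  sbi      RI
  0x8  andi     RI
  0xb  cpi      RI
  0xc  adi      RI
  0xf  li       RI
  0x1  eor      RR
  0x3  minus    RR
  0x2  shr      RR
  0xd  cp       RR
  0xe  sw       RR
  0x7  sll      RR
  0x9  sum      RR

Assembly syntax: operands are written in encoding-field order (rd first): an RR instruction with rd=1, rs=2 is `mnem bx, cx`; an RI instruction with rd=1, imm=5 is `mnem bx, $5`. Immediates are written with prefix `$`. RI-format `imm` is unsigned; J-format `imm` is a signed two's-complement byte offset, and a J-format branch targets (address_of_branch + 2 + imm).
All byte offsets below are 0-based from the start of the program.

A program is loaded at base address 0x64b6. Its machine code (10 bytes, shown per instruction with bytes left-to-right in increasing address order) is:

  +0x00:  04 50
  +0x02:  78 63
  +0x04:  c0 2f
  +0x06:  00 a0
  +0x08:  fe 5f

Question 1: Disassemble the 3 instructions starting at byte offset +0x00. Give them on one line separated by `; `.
b $4; sbi bx, $376; shr sp, sp

@+00  little-endian(04 50) = 0x5004
  opcode bits[15:12]=0x5: b/J
  [11:0] imm=4 = $4
@+02  little-endian(78 63) = 0x6378
  opcode bits[15:12]=0x6: sbi/RI
  [11:9] rd=1 = bx
  [8:0] imm=376 = $376
@+04  little-endian(c0 2f) = 0x2fc0
  opcode bits[15:12]=0x2: shr/RR
  [11:9] rd=7 = sp
  [8:6] rs=7 = sp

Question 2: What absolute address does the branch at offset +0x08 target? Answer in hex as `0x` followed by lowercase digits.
0x64be

+0x08: fe 5f ⇒ word 0x5ffe (little)
  opcode bits[15:12]=0x5: b/J
  [11:0] imm=4094 (s12→-2) = $-2
  target = base 0x64b6 + off 0x08 + 2 + imm -2 = 0x64be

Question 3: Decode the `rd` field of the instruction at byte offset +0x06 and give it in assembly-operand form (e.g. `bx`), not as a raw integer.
[06] 00 a0 → 0xa000
  op=0xa000>>12=0xa ⇒ psh (R)
  rd: (w>>9)&0x7=0x0 → ax

ax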